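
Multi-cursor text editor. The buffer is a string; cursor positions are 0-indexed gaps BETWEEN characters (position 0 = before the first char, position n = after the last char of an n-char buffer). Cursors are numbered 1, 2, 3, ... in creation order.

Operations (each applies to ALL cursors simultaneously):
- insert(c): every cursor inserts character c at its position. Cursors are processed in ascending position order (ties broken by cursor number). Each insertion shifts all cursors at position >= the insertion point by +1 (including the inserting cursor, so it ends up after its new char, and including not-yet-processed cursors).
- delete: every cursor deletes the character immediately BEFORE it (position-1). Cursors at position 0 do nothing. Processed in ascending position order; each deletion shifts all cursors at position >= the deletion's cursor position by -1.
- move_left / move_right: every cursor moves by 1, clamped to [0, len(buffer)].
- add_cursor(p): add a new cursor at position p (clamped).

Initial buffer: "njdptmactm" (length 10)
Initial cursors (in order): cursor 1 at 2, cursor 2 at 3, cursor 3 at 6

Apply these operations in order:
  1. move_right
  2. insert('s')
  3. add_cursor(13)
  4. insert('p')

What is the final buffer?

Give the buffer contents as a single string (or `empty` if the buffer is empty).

After op 1 (move_right): buffer="njdptmactm" (len 10), cursors c1@3 c2@4 c3@7, authorship ..........
After op 2 (insert('s')): buffer="njdspstmasctm" (len 13), cursors c1@4 c2@6 c3@10, authorship ...1.2...3...
After op 3 (add_cursor(13)): buffer="njdspstmasctm" (len 13), cursors c1@4 c2@6 c3@10 c4@13, authorship ...1.2...3...
After op 4 (insert('p')): buffer="njdsppsptmaspctmp" (len 17), cursors c1@5 c2@8 c3@13 c4@17, authorship ...11.22...33...4

Answer: njdsppsptmaspctmp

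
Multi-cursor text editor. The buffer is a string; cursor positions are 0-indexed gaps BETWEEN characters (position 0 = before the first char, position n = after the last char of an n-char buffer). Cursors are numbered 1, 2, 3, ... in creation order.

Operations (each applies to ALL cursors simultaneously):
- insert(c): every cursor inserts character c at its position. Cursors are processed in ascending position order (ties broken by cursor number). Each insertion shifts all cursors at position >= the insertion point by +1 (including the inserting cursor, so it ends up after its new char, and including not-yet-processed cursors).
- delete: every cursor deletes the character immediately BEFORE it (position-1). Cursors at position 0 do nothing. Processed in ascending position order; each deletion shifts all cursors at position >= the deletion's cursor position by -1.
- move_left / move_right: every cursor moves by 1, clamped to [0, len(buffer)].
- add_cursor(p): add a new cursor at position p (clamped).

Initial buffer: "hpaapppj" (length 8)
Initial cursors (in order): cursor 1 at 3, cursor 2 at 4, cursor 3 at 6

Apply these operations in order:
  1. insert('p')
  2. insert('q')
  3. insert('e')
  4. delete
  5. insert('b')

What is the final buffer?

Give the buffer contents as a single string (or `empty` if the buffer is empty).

After op 1 (insert('p')): buffer="hpapapppppj" (len 11), cursors c1@4 c2@6 c3@9, authorship ...1.2..3..
After op 2 (insert('q')): buffer="hpapqapqpppqpj" (len 14), cursors c1@5 c2@8 c3@12, authorship ...11.22..33..
After op 3 (insert('e')): buffer="hpapqeapqepppqepj" (len 17), cursors c1@6 c2@10 c3@15, authorship ...111.222..333..
After op 4 (delete): buffer="hpapqapqpppqpj" (len 14), cursors c1@5 c2@8 c3@12, authorship ...11.22..33..
After op 5 (insert('b')): buffer="hpapqbapqbpppqbpj" (len 17), cursors c1@6 c2@10 c3@15, authorship ...111.222..333..

Answer: hpapqbapqbpppqbpj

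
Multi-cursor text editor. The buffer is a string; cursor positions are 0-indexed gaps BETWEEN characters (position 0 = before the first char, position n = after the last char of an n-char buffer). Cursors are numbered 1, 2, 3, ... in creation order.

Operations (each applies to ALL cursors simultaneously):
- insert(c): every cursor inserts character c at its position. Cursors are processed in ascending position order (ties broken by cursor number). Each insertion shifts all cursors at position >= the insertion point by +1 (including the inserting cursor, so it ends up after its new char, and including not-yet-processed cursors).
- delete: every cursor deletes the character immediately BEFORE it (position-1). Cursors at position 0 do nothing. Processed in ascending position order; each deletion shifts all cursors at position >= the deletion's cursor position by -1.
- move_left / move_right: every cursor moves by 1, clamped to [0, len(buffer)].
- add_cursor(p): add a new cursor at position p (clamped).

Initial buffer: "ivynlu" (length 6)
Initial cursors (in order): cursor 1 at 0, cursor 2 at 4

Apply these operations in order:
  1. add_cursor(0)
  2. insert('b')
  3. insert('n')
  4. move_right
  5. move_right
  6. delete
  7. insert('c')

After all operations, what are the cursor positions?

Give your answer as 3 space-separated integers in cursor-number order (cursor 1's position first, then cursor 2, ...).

After op 1 (add_cursor(0)): buffer="ivynlu" (len 6), cursors c1@0 c3@0 c2@4, authorship ......
After op 2 (insert('b')): buffer="bbivynblu" (len 9), cursors c1@2 c3@2 c2@7, authorship 13....2..
After op 3 (insert('n')): buffer="bbnnivynbnlu" (len 12), cursors c1@4 c3@4 c2@10, authorship 1313....22..
After op 4 (move_right): buffer="bbnnivynbnlu" (len 12), cursors c1@5 c3@5 c2@11, authorship 1313....22..
After op 5 (move_right): buffer="bbnnivynbnlu" (len 12), cursors c1@6 c3@6 c2@12, authorship 1313....22..
After op 6 (delete): buffer="bbnnynbnl" (len 9), cursors c1@4 c3@4 c2@9, authorship 1313..22.
After op 7 (insert('c')): buffer="bbnnccynbnlc" (len 12), cursors c1@6 c3@6 c2@12, authorship 131313..22.2

Answer: 6 12 6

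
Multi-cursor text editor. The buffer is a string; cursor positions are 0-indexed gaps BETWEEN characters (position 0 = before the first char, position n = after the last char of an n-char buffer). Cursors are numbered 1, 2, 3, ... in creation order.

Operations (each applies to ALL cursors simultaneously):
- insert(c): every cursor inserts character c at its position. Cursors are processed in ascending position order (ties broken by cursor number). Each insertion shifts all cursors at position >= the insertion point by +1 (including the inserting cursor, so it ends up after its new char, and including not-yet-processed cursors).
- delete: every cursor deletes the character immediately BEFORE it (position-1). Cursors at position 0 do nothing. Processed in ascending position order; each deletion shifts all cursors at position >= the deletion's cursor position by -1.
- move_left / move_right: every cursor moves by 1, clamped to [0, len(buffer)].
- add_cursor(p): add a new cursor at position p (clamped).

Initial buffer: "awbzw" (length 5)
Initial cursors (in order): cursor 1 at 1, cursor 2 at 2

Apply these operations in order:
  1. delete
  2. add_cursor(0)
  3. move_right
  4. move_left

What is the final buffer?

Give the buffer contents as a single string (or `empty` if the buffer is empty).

After op 1 (delete): buffer="bzw" (len 3), cursors c1@0 c2@0, authorship ...
After op 2 (add_cursor(0)): buffer="bzw" (len 3), cursors c1@0 c2@0 c3@0, authorship ...
After op 3 (move_right): buffer="bzw" (len 3), cursors c1@1 c2@1 c3@1, authorship ...
After op 4 (move_left): buffer="bzw" (len 3), cursors c1@0 c2@0 c3@0, authorship ...

Answer: bzw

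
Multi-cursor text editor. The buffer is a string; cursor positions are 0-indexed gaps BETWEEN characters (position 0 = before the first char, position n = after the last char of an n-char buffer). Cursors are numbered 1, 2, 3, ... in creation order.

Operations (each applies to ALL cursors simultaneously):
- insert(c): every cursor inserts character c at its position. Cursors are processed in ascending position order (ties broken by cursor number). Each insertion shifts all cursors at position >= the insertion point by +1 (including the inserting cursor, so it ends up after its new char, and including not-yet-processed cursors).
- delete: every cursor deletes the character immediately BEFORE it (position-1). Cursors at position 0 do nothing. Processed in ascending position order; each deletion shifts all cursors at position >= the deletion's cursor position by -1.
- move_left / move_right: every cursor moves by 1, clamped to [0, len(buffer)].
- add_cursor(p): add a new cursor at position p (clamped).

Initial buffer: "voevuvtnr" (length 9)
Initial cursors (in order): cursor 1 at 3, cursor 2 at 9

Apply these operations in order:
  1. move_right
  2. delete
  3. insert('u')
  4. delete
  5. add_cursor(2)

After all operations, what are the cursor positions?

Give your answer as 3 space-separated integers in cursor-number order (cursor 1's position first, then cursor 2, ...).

Answer: 3 7 2

Derivation:
After op 1 (move_right): buffer="voevuvtnr" (len 9), cursors c1@4 c2@9, authorship .........
After op 2 (delete): buffer="voeuvtn" (len 7), cursors c1@3 c2@7, authorship .......
After op 3 (insert('u')): buffer="voeuuvtnu" (len 9), cursors c1@4 c2@9, authorship ...1....2
After op 4 (delete): buffer="voeuvtn" (len 7), cursors c1@3 c2@7, authorship .......
After op 5 (add_cursor(2)): buffer="voeuvtn" (len 7), cursors c3@2 c1@3 c2@7, authorship .......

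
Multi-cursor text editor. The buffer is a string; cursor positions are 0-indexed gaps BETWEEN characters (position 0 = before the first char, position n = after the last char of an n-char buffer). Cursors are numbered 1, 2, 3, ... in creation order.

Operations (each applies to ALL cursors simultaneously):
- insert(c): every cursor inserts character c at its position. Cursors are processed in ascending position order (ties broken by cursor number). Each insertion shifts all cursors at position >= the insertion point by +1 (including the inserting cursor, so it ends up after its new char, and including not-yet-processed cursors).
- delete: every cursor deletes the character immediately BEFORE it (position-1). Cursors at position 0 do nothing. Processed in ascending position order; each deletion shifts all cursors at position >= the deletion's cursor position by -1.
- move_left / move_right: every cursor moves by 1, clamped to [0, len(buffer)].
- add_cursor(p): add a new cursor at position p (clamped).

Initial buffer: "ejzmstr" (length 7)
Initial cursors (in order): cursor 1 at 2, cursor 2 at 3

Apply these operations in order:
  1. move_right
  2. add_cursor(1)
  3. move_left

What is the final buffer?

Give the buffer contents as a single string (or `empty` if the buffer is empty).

Answer: ejzmstr

Derivation:
After op 1 (move_right): buffer="ejzmstr" (len 7), cursors c1@3 c2@4, authorship .......
After op 2 (add_cursor(1)): buffer="ejzmstr" (len 7), cursors c3@1 c1@3 c2@4, authorship .......
After op 3 (move_left): buffer="ejzmstr" (len 7), cursors c3@0 c1@2 c2@3, authorship .......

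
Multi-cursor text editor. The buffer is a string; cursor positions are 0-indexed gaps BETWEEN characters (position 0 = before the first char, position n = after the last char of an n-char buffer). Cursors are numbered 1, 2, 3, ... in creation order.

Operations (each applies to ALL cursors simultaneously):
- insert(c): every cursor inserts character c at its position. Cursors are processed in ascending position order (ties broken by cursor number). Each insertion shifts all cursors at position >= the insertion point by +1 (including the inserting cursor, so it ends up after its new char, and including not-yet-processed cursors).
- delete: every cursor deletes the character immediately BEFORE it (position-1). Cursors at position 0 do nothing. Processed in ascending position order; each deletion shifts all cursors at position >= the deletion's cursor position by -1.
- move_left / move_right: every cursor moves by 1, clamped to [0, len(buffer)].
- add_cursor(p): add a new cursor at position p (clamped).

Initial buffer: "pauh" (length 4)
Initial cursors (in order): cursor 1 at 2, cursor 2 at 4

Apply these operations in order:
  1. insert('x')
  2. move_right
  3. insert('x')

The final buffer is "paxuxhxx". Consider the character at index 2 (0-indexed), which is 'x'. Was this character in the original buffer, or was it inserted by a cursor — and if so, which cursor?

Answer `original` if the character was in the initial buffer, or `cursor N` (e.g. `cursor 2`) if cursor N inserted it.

After op 1 (insert('x')): buffer="paxuhx" (len 6), cursors c1@3 c2@6, authorship ..1..2
After op 2 (move_right): buffer="paxuhx" (len 6), cursors c1@4 c2@6, authorship ..1..2
After op 3 (insert('x')): buffer="paxuxhxx" (len 8), cursors c1@5 c2@8, authorship ..1.1.22
Authorship (.=original, N=cursor N): . . 1 . 1 . 2 2
Index 2: author = 1

Answer: cursor 1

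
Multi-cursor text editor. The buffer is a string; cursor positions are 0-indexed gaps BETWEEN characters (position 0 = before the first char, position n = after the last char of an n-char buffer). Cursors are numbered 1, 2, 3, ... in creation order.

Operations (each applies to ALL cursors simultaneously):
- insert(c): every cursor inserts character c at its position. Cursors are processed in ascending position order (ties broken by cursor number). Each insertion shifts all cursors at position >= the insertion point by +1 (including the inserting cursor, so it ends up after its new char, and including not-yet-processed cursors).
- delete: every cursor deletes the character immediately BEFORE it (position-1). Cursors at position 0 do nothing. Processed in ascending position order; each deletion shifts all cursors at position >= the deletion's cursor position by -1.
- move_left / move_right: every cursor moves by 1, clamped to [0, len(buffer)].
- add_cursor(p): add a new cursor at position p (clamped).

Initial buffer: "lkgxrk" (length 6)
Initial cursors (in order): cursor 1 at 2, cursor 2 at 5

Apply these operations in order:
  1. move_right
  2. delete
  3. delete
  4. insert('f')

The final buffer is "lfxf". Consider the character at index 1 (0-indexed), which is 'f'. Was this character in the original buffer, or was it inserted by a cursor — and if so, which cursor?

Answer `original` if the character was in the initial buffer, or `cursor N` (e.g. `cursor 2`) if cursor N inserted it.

After op 1 (move_right): buffer="lkgxrk" (len 6), cursors c1@3 c2@6, authorship ......
After op 2 (delete): buffer="lkxr" (len 4), cursors c1@2 c2@4, authorship ....
After op 3 (delete): buffer="lx" (len 2), cursors c1@1 c2@2, authorship ..
After op 4 (insert('f')): buffer="lfxf" (len 4), cursors c1@2 c2@4, authorship .1.2
Authorship (.=original, N=cursor N): . 1 . 2
Index 1: author = 1

Answer: cursor 1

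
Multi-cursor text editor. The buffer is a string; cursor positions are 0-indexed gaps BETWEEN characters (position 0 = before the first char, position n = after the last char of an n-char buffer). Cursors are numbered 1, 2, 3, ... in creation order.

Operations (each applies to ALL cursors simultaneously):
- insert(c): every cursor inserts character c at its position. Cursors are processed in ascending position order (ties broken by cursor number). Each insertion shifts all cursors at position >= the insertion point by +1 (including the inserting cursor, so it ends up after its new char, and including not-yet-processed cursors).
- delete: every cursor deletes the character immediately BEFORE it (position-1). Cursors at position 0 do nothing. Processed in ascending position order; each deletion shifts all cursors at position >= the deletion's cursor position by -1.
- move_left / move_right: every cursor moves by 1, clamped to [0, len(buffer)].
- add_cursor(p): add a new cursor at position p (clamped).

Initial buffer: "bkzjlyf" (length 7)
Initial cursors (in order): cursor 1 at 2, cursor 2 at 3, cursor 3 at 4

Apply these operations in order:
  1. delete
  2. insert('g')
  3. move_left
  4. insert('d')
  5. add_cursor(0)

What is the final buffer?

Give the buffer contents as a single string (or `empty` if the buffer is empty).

After op 1 (delete): buffer="blyf" (len 4), cursors c1@1 c2@1 c3@1, authorship ....
After op 2 (insert('g')): buffer="bggglyf" (len 7), cursors c1@4 c2@4 c3@4, authorship .123...
After op 3 (move_left): buffer="bggglyf" (len 7), cursors c1@3 c2@3 c3@3, authorship .123...
After op 4 (insert('d')): buffer="bggdddglyf" (len 10), cursors c1@6 c2@6 c3@6, authorship .121233...
After op 5 (add_cursor(0)): buffer="bggdddglyf" (len 10), cursors c4@0 c1@6 c2@6 c3@6, authorship .121233...

Answer: bggdddglyf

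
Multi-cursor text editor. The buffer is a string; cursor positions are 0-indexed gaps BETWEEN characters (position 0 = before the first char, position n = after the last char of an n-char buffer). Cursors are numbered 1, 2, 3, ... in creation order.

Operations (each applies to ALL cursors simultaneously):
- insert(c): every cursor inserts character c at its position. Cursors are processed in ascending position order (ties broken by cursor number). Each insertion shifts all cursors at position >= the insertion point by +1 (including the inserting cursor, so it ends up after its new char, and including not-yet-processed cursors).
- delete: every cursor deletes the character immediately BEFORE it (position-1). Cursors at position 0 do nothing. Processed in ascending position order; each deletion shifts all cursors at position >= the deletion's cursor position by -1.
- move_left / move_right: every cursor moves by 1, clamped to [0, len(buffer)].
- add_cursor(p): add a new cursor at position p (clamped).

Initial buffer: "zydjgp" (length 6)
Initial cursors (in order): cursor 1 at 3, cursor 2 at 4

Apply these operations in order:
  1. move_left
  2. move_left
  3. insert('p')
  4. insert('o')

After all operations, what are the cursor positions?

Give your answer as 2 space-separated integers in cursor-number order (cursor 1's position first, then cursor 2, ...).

Answer: 3 6

Derivation:
After op 1 (move_left): buffer="zydjgp" (len 6), cursors c1@2 c2@3, authorship ......
After op 2 (move_left): buffer="zydjgp" (len 6), cursors c1@1 c2@2, authorship ......
After op 3 (insert('p')): buffer="zpypdjgp" (len 8), cursors c1@2 c2@4, authorship .1.2....
After op 4 (insert('o')): buffer="zpoypodjgp" (len 10), cursors c1@3 c2@6, authorship .11.22....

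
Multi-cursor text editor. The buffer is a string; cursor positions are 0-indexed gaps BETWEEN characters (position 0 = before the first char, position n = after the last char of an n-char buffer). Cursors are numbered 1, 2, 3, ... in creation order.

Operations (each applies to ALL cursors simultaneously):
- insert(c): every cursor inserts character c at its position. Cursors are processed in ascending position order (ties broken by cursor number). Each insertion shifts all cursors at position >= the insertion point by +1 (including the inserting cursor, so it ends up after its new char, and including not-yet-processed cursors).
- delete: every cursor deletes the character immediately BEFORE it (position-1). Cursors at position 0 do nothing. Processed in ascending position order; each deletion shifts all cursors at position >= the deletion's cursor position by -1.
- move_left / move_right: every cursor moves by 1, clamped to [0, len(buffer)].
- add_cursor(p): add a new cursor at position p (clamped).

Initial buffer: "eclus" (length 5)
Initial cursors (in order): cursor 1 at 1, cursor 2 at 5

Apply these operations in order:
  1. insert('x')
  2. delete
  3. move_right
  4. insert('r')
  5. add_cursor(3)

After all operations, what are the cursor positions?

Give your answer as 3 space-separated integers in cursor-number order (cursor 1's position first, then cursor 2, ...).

After op 1 (insert('x')): buffer="exclusx" (len 7), cursors c1@2 c2@7, authorship .1....2
After op 2 (delete): buffer="eclus" (len 5), cursors c1@1 c2@5, authorship .....
After op 3 (move_right): buffer="eclus" (len 5), cursors c1@2 c2@5, authorship .....
After op 4 (insert('r')): buffer="ecrlusr" (len 7), cursors c1@3 c2@7, authorship ..1...2
After op 5 (add_cursor(3)): buffer="ecrlusr" (len 7), cursors c1@3 c3@3 c2@7, authorship ..1...2

Answer: 3 7 3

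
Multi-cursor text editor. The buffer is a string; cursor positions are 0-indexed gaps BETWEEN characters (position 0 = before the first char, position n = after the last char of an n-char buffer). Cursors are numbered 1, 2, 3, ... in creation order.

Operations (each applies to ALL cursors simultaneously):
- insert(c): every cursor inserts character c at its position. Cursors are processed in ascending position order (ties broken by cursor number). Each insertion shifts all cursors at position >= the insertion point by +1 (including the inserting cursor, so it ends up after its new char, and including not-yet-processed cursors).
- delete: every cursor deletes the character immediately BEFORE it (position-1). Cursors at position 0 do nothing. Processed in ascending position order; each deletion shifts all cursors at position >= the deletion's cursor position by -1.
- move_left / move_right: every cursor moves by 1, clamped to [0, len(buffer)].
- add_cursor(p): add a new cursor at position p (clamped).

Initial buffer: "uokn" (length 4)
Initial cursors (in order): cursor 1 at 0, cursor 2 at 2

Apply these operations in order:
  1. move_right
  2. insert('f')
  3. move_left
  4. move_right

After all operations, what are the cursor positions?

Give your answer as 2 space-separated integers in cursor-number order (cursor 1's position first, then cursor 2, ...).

After op 1 (move_right): buffer="uokn" (len 4), cursors c1@1 c2@3, authorship ....
After op 2 (insert('f')): buffer="ufokfn" (len 6), cursors c1@2 c2@5, authorship .1..2.
After op 3 (move_left): buffer="ufokfn" (len 6), cursors c1@1 c2@4, authorship .1..2.
After op 4 (move_right): buffer="ufokfn" (len 6), cursors c1@2 c2@5, authorship .1..2.

Answer: 2 5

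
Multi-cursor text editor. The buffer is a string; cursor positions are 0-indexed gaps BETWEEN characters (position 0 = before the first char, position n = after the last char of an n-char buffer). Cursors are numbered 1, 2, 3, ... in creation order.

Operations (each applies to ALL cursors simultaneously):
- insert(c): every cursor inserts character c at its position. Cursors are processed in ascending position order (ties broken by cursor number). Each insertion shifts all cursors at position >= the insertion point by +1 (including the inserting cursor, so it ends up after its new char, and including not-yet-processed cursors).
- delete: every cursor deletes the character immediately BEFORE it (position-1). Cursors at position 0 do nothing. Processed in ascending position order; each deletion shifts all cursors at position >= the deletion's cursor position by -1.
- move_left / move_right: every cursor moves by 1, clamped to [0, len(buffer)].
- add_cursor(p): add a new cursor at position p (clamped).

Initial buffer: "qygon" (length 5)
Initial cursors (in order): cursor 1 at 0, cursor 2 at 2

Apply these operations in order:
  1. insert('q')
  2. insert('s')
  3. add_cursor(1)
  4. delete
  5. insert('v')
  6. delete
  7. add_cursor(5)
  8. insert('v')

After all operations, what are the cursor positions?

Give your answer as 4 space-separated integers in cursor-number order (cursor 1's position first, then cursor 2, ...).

After op 1 (insert('q')): buffer="qqyqgon" (len 7), cursors c1@1 c2@4, authorship 1..2...
After op 2 (insert('s')): buffer="qsqyqsgon" (len 9), cursors c1@2 c2@6, authorship 11..22...
After op 3 (add_cursor(1)): buffer="qsqyqsgon" (len 9), cursors c3@1 c1@2 c2@6, authorship 11..22...
After op 4 (delete): buffer="qyqgon" (len 6), cursors c1@0 c3@0 c2@3, authorship ..2...
After op 5 (insert('v')): buffer="vvqyqvgon" (len 9), cursors c1@2 c3@2 c2@6, authorship 13..22...
After op 6 (delete): buffer="qyqgon" (len 6), cursors c1@0 c3@0 c2@3, authorship ..2...
After op 7 (add_cursor(5)): buffer="qyqgon" (len 6), cursors c1@0 c3@0 c2@3 c4@5, authorship ..2...
After op 8 (insert('v')): buffer="vvqyqvgovn" (len 10), cursors c1@2 c3@2 c2@6 c4@9, authorship 13..22..4.

Answer: 2 6 2 9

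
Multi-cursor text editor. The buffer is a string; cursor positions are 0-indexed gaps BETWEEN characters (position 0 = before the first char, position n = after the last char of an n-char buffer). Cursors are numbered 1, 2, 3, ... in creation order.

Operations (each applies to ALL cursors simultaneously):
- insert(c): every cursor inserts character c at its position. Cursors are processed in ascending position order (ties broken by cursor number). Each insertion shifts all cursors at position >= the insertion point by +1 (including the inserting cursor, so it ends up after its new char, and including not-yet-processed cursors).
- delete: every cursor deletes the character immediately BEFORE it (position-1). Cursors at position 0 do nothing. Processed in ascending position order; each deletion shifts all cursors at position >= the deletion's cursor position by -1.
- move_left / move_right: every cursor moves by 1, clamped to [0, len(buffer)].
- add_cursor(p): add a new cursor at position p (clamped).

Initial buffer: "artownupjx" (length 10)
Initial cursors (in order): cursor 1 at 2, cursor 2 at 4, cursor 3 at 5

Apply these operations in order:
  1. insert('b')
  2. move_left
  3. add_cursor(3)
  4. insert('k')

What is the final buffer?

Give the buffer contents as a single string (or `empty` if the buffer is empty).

After op 1 (insert('b')): buffer="arbtobwbnupjx" (len 13), cursors c1@3 c2@6 c3@8, authorship ..1..2.3.....
After op 2 (move_left): buffer="arbtobwbnupjx" (len 13), cursors c1@2 c2@5 c3@7, authorship ..1..2.3.....
After op 3 (add_cursor(3)): buffer="arbtobwbnupjx" (len 13), cursors c1@2 c4@3 c2@5 c3@7, authorship ..1..2.3.....
After op 4 (insert('k')): buffer="arkbktokbwkbnupjx" (len 17), cursors c1@3 c4@5 c2@8 c3@11, authorship ..114..22.33.....

Answer: arkbktokbwkbnupjx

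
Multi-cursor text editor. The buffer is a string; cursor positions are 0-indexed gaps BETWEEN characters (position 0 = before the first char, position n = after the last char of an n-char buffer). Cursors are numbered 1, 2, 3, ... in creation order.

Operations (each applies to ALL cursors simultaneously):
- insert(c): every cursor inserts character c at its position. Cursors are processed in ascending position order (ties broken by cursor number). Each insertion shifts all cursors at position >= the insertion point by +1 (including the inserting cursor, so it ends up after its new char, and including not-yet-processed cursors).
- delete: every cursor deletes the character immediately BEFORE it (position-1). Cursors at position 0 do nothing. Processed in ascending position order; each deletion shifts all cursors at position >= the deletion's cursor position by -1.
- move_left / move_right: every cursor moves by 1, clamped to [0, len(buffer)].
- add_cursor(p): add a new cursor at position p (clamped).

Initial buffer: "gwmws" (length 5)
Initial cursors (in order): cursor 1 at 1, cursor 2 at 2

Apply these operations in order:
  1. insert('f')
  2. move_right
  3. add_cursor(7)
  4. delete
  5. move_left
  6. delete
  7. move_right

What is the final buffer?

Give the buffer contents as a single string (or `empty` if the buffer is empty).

After op 1 (insert('f')): buffer="gfwfmws" (len 7), cursors c1@2 c2@4, authorship .1.2...
After op 2 (move_right): buffer="gfwfmws" (len 7), cursors c1@3 c2@5, authorship .1.2...
After op 3 (add_cursor(7)): buffer="gfwfmws" (len 7), cursors c1@3 c2@5 c3@7, authorship .1.2...
After op 4 (delete): buffer="gffw" (len 4), cursors c1@2 c2@3 c3@4, authorship .12.
After op 5 (move_left): buffer="gffw" (len 4), cursors c1@1 c2@2 c3@3, authorship .12.
After op 6 (delete): buffer="w" (len 1), cursors c1@0 c2@0 c3@0, authorship .
After op 7 (move_right): buffer="w" (len 1), cursors c1@1 c2@1 c3@1, authorship .

Answer: w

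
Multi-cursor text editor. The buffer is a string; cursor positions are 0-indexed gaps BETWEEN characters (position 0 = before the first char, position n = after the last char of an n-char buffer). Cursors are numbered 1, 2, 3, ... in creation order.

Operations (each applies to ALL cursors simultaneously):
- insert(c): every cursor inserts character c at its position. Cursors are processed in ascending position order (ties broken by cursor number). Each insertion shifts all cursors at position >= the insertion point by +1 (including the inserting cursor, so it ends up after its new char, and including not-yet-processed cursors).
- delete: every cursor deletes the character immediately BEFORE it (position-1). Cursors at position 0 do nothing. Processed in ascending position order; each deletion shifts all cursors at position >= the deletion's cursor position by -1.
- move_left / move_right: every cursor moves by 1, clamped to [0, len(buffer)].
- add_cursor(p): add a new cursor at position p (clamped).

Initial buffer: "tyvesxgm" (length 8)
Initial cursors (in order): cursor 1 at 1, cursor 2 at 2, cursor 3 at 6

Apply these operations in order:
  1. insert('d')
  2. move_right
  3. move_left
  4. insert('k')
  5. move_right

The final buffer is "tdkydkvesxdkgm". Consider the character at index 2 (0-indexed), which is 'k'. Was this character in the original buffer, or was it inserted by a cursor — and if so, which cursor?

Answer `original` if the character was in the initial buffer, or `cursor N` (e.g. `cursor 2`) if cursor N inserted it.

Answer: cursor 1

Derivation:
After op 1 (insert('d')): buffer="tdydvesxdgm" (len 11), cursors c1@2 c2@4 c3@9, authorship .1.2....3..
After op 2 (move_right): buffer="tdydvesxdgm" (len 11), cursors c1@3 c2@5 c3@10, authorship .1.2....3..
After op 3 (move_left): buffer="tdydvesxdgm" (len 11), cursors c1@2 c2@4 c3@9, authorship .1.2....3..
After op 4 (insert('k')): buffer="tdkydkvesxdkgm" (len 14), cursors c1@3 c2@6 c3@12, authorship .11.22....33..
After op 5 (move_right): buffer="tdkydkvesxdkgm" (len 14), cursors c1@4 c2@7 c3@13, authorship .11.22....33..
Authorship (.=original, N=cursor N): . 1 1 . 2 2 . . . . 3 3 . .
Index 2: author = 1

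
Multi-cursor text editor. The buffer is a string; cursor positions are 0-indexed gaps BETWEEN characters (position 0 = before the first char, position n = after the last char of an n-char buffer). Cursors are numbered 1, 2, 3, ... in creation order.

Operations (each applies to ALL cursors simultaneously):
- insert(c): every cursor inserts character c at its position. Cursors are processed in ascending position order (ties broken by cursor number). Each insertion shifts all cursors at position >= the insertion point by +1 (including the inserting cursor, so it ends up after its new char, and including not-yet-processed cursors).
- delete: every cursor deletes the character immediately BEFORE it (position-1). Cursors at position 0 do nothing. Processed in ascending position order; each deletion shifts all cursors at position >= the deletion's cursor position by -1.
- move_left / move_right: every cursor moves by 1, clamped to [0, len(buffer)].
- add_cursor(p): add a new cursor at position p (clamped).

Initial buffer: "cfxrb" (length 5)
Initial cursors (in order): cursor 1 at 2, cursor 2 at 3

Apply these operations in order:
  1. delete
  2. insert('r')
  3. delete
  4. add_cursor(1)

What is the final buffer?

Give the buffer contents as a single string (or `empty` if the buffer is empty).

After op 1 (delete): buffer="crb" (len 3), cursors c1@1 c2@1, authorship ...
After op 2 (insert('r')): buffer="crrrb" (len 5), cursors c1@3 c2@3, authorship .12..
After op 3 (delete): buffer="crb" (len 3), cursors c1@1 c2@1, authorship ...
After op 4 (add_cursor(1)): buffer="crb" (len 3), cursors c1@1 c2@1 c3@1, authorship ...

Answer: crb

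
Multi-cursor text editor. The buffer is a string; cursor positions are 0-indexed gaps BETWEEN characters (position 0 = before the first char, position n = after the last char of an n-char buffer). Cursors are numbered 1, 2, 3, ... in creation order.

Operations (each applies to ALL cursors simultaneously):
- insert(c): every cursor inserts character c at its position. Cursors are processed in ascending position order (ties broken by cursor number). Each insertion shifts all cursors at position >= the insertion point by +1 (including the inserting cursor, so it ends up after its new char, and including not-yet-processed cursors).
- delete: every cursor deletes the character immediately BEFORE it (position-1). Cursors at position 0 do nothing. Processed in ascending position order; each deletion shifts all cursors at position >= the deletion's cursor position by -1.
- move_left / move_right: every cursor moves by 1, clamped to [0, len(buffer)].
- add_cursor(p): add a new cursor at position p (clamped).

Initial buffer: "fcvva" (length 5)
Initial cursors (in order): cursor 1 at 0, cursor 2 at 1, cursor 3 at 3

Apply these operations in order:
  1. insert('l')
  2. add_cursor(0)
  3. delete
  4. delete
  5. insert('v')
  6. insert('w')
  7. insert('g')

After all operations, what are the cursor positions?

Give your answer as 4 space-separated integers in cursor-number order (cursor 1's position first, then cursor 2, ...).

Answer: 9 9 13 9

Derivation:
After op 1 (insert('l')): buffer="lflcvlva" (len 8), cursors c1@1 c2@3 c3@6, authorship 1.2..3..
After op 2 (add_cursor(0)): buffer="lflcvlva" (len 8), cursors c4@0 c1@1 c2@3 c3@6, authorship 1.2..3..
After op 3 (delete): buffer="fcvva" (len 5), cursors c1@0 c4@0 c2@1 c3@3, authorship .....
After op 4 (delete): buffer="cva" (len 3), cursors c1@0 c2@0 c4@0 c3@1, authorship ...
After op 5 (insert('v')): buffer="vvvcvva" (len 7), cursors c1@3 c2@3 c4@3 c3@5, authorship 124.3..
After op 6 (insert('w')): buffer="vvvwwwcvwva" (len 11), cursors c1@6 c2@6 c4@6 c3@9, authorship 124124.33..
After op 7 (insert('g')): buffer="vvvwwwgggcvwgva" (len 15), cursors c1@9 c2@9 c4@9 c3@13, authorship 124124124.333..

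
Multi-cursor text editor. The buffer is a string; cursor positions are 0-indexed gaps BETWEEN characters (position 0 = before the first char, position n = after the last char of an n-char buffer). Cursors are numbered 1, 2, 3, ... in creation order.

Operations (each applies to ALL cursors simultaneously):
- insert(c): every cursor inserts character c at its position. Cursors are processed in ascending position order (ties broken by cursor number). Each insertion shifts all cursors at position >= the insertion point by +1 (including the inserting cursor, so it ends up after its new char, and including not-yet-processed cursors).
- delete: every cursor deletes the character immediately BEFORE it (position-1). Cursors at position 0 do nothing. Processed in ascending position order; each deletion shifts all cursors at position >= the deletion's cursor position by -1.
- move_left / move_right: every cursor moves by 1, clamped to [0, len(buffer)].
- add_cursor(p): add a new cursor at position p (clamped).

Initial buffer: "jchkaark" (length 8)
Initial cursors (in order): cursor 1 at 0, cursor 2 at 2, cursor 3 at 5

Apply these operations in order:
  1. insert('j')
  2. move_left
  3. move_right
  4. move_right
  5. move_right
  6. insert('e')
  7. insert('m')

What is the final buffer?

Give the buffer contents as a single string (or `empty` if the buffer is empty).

Answer: jjcemjhkemajaremk

Derivation:
After op 1 (insert('j')): buffer="jjcjhkajark" (len 11), cursors c1@1 c2@4 c3@8, authorship 1..2...3...
After op 2 (move_left): buffer="jjcjhkajark" (len 11), cursors c1@0 c2@3 c3@7, authorship 1..2...3...
After op 3 (move_right): buffer="jjcjhkajark" (len 11), cursors c1@1 c2@4 c3@8, authorship 1..2...3...
After op 4 (move_right): buffer="jjcjhkajark" (len 11), cursors c1@2 c2@5 c3@9, authorship 1..2...3...
After op 5 (move_right): buffer="jjcjhkajark" (len 11), cursors c1@3 c2@6 c3@10, authorship 1..2...3...
After op 6 (insert('e')): buffer="jjcejhkeajarek" (len 14), cursors c1@4 c2@8 c3@13, authorship 1..12..2.3..3.
After op 7 (insert('m')): buffer="jjcemjhkemajaremk" (len 17), cursors c1@5 c2@10 c3@16, authorship 1..112..22.3..33.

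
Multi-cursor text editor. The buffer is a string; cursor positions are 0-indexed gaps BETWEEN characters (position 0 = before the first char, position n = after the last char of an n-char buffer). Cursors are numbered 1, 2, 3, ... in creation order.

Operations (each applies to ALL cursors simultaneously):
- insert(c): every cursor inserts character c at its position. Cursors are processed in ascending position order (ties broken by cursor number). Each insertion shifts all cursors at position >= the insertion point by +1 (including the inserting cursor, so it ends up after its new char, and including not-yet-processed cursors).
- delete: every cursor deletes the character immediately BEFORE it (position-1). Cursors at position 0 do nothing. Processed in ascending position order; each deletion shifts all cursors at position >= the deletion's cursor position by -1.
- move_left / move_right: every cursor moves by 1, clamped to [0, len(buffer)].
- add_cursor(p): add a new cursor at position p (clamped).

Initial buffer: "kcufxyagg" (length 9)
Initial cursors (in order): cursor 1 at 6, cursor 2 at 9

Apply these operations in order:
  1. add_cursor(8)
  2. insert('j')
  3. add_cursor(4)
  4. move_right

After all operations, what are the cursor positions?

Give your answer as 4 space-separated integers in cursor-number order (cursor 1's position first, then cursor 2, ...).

Answer: 8 12 11 5

Derivation:
After op 1 (add_cursor(8)): buffer="kcufxyagg" (len 9), cursors c1@6 c3@8 c2@9, authorship .........
After op 2 (insert('j')): buffer="kcufxyjagjgj" (len 12), cursors c1@7 c3@10 c2@12, authorship ......1..3.2
After op 3 (add_cursor(4)): buffer="kcufxyjagjgj" (len 12), cursors c4@4 c1@7 c3@10 c2@12, authorship ......1..3.2
After op 4 (move_right): buffer="kcufxyjagjgj" (len 12), cursors c4@5 c1@8 c3@11 c2@12, authorship ......1..3.2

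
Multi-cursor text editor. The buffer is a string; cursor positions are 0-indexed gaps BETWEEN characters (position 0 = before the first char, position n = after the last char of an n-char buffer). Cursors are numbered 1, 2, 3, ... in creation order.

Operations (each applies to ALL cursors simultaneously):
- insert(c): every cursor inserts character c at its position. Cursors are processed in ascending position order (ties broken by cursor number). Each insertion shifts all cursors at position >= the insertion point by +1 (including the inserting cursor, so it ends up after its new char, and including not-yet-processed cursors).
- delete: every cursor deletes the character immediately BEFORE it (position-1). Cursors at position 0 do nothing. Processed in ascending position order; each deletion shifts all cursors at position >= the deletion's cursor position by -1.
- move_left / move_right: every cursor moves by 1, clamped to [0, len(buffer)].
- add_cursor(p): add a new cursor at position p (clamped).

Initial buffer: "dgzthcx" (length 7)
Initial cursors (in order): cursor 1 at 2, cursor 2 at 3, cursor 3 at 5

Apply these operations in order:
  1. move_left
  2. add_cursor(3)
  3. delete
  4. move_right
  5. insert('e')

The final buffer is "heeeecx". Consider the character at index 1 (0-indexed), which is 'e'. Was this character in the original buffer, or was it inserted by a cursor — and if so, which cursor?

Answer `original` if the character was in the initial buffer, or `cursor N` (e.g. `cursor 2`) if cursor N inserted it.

After op 1 (move_left): buffer="dgzthcx" (len 7), cursors c1@1 c2@2 c3@4, authorship .......
After op 2 (add_cursor(3)): buffer="dgzthcx" (len 7), cursors c1@1 c2@2 c4@3 c3@4, authorship .......
After op 3 (delete): buffer="hcx" (len 3), cursors c1@0 c2@0 c3@0 c4@0, authorship ...
After op 4 (move_right): buffer="hcx" (len 3), cursors c1@1 c2@1 c3@1 c4@1, authorship ...
After op 5 (insert('e')): buffer="heeeecx" (len 7), cursors c1@5 c2@5 c3@5 c4@5, authorship .1234..
Authorship (.=original, N=cursor N): . 1 2 3 4 . .
Index 1: author = 1

Answer: cursor 1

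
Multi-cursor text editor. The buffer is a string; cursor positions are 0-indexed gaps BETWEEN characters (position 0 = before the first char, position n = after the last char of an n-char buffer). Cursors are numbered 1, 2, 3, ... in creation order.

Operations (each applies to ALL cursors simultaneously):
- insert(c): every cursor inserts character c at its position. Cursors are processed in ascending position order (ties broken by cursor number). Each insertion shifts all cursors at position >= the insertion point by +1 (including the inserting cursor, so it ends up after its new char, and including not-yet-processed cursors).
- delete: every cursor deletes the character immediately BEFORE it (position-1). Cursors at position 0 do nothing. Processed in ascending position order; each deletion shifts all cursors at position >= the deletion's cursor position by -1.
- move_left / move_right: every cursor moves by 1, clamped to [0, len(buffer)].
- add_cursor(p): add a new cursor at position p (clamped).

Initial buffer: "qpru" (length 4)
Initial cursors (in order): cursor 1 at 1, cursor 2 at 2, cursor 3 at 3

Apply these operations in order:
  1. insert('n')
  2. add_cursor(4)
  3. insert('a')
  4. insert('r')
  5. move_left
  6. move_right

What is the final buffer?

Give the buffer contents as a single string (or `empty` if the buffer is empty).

After op 1 (insert('n')): buffer="qnpnrnu" (len 7), cursors c1@2 c2@4 c3@6, authorship .1.2.3.
After op 2 (add_cursor(4)): buffer="qnpnrnu" (len 7), cursors c1@2 c2@4 c4@4 c3@6, authorship .1.2.3.
After op 3 (insert('a')): buffer="qnapnaarnau" (len 11), cursors c1@3 c2@7 c4@7 c3@10, authorship .11.224.33.
After op 4 (insert('r')): buffer="qnarpnaarrrnaru" (len 15), cursors c1@4 c2@10 c4@10 c3@14, authorship .111.22424.333.
After op 5 (move_left): buffer="qnarpnaarrrnaru" (len 15), cursors c1@3 c2@9 c4@9 c3@13, authorship .111.22424.333.
After op 6 (move_right): buffer="qnarpnaarrrnaru" (len 15), cursors c1@4 c2@10 c4@10 c3@14, authorship .111.22424.333.

Answer: qnarpnaarrrnaru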